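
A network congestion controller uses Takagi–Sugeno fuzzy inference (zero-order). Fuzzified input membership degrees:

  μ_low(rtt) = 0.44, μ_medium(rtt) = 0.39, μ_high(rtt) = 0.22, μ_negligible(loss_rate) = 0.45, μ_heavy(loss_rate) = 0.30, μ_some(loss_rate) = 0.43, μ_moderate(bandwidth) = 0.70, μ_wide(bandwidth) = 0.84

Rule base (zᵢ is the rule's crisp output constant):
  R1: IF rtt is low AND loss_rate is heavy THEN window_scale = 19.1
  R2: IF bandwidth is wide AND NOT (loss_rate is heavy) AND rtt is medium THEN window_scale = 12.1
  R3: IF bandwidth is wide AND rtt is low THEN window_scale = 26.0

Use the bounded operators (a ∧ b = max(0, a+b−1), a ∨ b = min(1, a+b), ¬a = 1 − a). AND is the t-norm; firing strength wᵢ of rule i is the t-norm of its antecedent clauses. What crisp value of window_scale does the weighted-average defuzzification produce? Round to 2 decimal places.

26.00

R1 (z=19.1): low=0.44, heavy=0.30; AND[max(0, a+b−1)] → w = 0.00
R2 (z=12.1): wide=0.84, ¬heavy=1−0.30=0.70, medium=0.39; AND[max(0, a+b−1)] → w = 0.00
R3 (z=26.0): wide=0.84, low=0.44; AND[max(0, a+b−1)] → w = 0.28
Weighted average = (0.00·19.1 + 0.00·12.1 + 0.28·26.0) / (0.00 + 0.00 + 0.28)
  = 7.2800 / 0.2800 = 26.00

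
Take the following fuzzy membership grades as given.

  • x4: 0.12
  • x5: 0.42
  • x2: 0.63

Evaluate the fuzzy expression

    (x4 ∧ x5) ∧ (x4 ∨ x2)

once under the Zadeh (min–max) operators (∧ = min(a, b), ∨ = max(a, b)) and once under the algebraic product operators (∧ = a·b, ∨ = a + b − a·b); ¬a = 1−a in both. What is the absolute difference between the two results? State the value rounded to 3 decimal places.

0.086

Under Zadeh (min–max):
  x4 ∧ x5 = min(a, b) on (0.12, 0.42) = 0.12
  x4 ∨ x2 = max(a, b) on (0.12, 0.63) = 0.63
  (x4 ∧ x5) ∧ (x4 ∨ x2) = min(a, b) on (0.12, 0.63) = 0.12
  → value = 0.1200
Under algebraic product:
  x4 ∧ x5 = a·b on (0.1200, 0.4200) = 0.0504
  x4 ∨ x2 = a + b − a·b on (0.1200, 0.6300) = 0.6744
  (x4 ∧ x5) ∧ (x4 ∨ x2) = a·b on (0.0504, 0.6744) = 0.0340
  → value = 0.0340
|0.1200 − 0.0340| = 0.086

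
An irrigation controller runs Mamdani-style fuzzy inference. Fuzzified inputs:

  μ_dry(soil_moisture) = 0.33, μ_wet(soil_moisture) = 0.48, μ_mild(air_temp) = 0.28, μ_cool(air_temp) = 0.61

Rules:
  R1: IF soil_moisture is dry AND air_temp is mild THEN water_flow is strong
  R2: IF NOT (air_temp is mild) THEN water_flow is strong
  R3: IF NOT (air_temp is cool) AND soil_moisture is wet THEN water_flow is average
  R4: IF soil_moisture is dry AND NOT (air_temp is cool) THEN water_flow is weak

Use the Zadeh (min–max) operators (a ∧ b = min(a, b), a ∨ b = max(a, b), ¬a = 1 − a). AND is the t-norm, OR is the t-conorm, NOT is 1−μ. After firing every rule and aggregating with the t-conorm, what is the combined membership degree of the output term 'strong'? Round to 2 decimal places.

R1: dry=0.33, mild=0.28; AND[min(a, b)] → w = 0.28
R2: ¬mild=1−0.28=0.72 → w = 0.72
R3: ¬cool=1−0.61=0.39, wet=0.48; AND[min(a, b)] → w = 0.39
R4: dry=0.33, ¬cool=1−0.61=0.39; AND[min(a, b)] → w = 0.33
Rules with consequent 'strong': {R1, R2} → strengths 0.28, 0.72
Aggregate via t-conorm [max(a, b)]: 0.72

0.72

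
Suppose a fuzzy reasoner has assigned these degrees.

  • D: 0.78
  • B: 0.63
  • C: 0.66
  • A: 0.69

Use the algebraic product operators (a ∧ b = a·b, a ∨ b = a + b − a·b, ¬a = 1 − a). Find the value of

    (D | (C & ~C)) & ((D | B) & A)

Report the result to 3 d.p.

0.526

~C = 1 − 0.6600 = 0.3400
C & ~C = a·b on (0.6600, 0.3400) = 0.2244
D | (C & ~C) = a + b − a·b on (0.7800, 0.2244) = 0.8294
D | B = a + b − a·b on (0.7800, 0.6300) = 0.9186
(D | B) & A = a·b on (0.9186, 0.6900) = 0.6338
(D | (C & ~C)) & ((D | B) & A) = a·b on (0.8294, 0.6338) = 0.5257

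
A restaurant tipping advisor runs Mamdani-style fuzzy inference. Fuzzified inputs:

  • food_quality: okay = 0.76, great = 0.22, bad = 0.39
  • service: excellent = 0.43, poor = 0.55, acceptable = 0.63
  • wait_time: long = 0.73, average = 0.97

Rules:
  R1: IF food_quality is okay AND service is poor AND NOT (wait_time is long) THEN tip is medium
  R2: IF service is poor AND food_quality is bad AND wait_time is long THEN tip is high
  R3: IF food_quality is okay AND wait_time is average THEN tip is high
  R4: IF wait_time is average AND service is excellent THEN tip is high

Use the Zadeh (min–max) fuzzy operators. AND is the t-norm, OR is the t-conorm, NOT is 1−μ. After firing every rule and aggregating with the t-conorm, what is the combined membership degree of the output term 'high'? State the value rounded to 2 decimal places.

R1: okay=0.76, poor=0.55, ¬long=1−0.73=0.27; AND[min(a, b)] → w = 0.27
R2: poor=0.55, bad=0.39, long=0.73; AND[min(a, b)] → w = 0.39
R3: okay=0.76, average=0.97; AND[min(a, b)] → w = 0.76
R4: average=0.97, excellent=0.43; AND[min(a, b)] → w = 0.43
Rules with consequent 'high': {R2, R3, R4} → strengths 0.39, 0.76, 0.43
Aggregate via t-conorm [max(a, b)]: 0.76

0.76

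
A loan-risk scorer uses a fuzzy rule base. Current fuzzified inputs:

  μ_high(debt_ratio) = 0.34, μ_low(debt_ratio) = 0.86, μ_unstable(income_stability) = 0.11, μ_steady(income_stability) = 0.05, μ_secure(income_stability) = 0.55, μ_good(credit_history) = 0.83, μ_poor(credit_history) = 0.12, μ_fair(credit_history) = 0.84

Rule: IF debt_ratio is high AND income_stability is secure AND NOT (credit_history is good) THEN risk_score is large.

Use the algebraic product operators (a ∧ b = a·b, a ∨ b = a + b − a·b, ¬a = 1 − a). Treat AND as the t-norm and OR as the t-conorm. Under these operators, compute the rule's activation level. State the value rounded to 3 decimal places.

0.032

firing strength: high=0.34, secure=0.55, ¬good=1−0.83=0.17; AND[a·b] → w = 0.0318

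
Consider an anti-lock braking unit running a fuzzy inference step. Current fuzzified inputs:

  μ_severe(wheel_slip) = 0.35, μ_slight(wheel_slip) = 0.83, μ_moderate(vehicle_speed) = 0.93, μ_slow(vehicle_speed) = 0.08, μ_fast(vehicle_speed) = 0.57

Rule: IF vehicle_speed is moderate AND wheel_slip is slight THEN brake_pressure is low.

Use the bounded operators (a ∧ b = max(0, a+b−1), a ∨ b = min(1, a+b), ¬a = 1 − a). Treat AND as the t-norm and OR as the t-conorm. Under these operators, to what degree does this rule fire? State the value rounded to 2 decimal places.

firing strength: moderate=0.93, slight=0.83; AND[max(0, a+b−1)] → w = 0.76

0.76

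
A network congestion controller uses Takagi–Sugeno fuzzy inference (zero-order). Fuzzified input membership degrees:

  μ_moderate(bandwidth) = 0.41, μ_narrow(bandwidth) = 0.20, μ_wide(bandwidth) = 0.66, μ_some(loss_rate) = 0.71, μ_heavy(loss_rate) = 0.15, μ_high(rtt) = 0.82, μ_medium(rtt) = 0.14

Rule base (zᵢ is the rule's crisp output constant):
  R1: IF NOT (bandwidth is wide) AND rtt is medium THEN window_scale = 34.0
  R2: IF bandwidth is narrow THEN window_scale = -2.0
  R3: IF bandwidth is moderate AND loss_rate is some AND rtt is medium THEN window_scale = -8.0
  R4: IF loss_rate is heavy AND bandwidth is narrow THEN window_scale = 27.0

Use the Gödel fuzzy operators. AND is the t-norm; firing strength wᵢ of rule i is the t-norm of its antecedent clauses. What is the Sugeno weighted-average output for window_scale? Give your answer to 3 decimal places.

R1 (z=34.0): ¬wide=1−0.66=0.34, medium=0.14; AND[min(a, b)] → w = 0.14
R2 (z=-2.0): narrow=0.20 → w = 0.20
R3 (z=-8.0): moderate=0.41, some=0.71, medium=0.14; AND[min(a, b)] → w = 0.14
R4 (z=27.0): heavy=0.15, narrow=0.20; AND[min(a, b)] → w = 0.15
Weighted average = (0.14·34.0 + 0.20·-2.0 + 0.14·-8.0 + 0.15·27.0) / (0.14 + 0.20 + 0.14 + 0.15)
  = 7.2900 / 0.6300 = 11.571

11.571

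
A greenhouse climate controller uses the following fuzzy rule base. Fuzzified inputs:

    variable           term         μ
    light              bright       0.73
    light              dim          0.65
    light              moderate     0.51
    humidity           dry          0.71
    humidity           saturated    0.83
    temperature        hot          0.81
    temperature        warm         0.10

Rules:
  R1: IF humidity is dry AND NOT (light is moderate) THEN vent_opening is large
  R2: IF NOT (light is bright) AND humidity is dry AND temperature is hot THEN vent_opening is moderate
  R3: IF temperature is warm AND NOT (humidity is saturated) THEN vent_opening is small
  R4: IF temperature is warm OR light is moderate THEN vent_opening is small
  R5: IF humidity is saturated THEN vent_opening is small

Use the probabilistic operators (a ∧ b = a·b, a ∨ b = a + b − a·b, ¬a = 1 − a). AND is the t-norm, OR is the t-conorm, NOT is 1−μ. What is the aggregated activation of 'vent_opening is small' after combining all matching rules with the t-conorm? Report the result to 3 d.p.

0.926

R1: dry=0.71, ¬moderate=1−0.51=0.49; AND[a·b] → w = 0.3479
R2: ¬bright=1−0.73=0.27, dry=0.71, hot=0.81; AND[a·b] → w = 0.1553
R3: warm=0.10, ¬saturated=1−0.83=0.17; AND[a·b] → w = 0.0170
R4: warm=0.10, moderate=0.51; OR[a + b − a·b] → w = 0.5590
R5: saturated=0.83 → w = 0.8300
Rules with consequent 'small': {R3, R4, R5} → strengths 0.0170, 0.5590, 0.8300
Aggregate via t-conorm [a + b − a·b]: 0.9263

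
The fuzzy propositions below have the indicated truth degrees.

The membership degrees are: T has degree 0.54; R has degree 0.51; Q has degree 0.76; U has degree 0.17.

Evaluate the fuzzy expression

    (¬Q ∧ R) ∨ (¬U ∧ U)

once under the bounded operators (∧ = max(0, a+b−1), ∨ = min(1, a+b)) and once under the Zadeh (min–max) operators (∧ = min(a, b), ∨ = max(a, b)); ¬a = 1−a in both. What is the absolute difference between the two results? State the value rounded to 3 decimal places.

Under bounded:
  ¬Q = 1 − 0.76 = 0.24
  ¬Q ∧ R = max(0, a+b−1) on (0.24, 0.51) = 0.00
  ¬U = 1 − 0.17 = 0.83
  ¬U ∧ U = max(0, a+b−1) on (0.83, 0.17) = 0.00
  (¬Q ∧ R) ∨ (¬U ∧ U) = min(1, a+b) on (0.00, 0.00) = 0.00
  → value = 0.0000
Under Zadeh (min–max):
  ¬Q = 1 − 0.76 = 0.24
  ¬Q ∧ R = min(a, b) on (0.24, 0.51) = 0.24
  ¬U = 1 − 0.17 = 0.83
  ¬U ∧ U = min(a, b) on (0.83, 0.17) = 0.17
  (¬Q ∧ R) ∨ (¬U ∧ U) = max(a, b) on (0.24, 0.17) = 0.24
  → value = 0.2400
|0.0000 − 0.2400| = 0.240

0.240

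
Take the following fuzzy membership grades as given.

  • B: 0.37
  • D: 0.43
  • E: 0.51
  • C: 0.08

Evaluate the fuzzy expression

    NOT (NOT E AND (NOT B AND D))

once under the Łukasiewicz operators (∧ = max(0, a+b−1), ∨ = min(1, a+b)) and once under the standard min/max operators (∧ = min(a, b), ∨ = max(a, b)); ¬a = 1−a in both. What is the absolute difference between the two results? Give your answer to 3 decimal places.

Under Łukasiewicz:
  NOT E = 1 − 0.51 = 0.49
  NOT B = 1 − 0.37 = 0.63
  NOT B AND D = max(0, a+b−1) on (0.63, 0.43) = 0.06
  NOT E AND (NOT B AND D) = max(0, a+b−1) on (0.49, 0.06) = 0.00
  NOT (NOT E AND (NOT B AND D)) = 1 − 0.00 = 1.00
  → value = 1.0000
Under standard min/max:
  NOT E = 1 − 0.51 = 0.49
  NOT B = 1 − 0.37 = 0.63
  NOT B AND D = min(a, b) on (0.63, 0.43) = 0.43
  NOT E AND (NOT B AND D) = min(a, b) on (0.49, 0.43) = 0.43
  NOT (NOT E AND (NOT B AND D)) = 1 − 0.43 = 0.57
  → value = 0.5700
|1.0000 − 0.5700| = 0.430

0.430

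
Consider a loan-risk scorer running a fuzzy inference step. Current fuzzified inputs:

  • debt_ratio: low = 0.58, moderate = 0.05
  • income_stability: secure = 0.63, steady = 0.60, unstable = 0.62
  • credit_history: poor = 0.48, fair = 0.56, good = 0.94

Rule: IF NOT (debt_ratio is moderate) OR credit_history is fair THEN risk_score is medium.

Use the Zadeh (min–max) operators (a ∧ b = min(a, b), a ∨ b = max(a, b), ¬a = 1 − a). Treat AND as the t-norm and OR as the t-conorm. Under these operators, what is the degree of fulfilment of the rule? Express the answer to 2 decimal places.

0.95

firing strength: ¬moderate=1−0.05=0.95, fair=0.56; OR[max(a, b)] → w = 0.95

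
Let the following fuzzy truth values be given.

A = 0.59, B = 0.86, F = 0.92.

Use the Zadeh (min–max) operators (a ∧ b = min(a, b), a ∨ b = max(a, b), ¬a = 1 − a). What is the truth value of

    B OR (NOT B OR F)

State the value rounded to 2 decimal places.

NOT B = 1 − 0.86 = 0.14
NOT B OR F = max(a, b) on (0.14, 0.92) = 0.92
B OR (NOT B OR F) = max(a, b) on (0.86, 0.92) = 0.92

0.92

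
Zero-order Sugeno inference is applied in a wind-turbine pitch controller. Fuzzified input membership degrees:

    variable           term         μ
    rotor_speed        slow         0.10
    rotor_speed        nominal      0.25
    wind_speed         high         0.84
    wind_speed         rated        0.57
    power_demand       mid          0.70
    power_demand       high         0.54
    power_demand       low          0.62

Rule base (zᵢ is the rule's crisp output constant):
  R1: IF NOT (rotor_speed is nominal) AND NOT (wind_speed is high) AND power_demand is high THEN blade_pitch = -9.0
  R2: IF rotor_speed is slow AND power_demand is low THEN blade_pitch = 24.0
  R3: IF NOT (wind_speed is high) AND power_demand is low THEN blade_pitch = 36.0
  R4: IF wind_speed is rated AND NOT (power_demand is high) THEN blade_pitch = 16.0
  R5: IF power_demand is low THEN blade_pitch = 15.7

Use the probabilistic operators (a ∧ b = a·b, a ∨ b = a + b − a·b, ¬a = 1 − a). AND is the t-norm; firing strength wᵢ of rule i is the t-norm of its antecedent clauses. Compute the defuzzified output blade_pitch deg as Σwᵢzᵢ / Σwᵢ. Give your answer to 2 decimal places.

16.61

R1 (z=-9.0): ¬nominal=1−0.25=0.75, ¬high=1−0.84=0.16, high=0.54; AND[a·b] → w = 0.0648
R2 (z=24.0): slow=0.10, low=0.62; AND[a·b] → w = 0.0620
R3 (z=36.0): ¬high=1−0.84=0.16, low=0.62; AND[a·b] → w = 0.0992
R4 (z=16.0): rated=0.57, ¬high=1−0.54=0.46; AND[a·b] → w = 0.2622
R5 (z=15.7): low=0.62 → w = 0.6200
Weighted average = (0.0648·-9.0 + 0.0620·24.0 + 0.0992·36.0 + 0.2622·16.0 + 0.6200·15.7) / (0.0648 + 0.0620 + 0.0992 + 0.2622 + 0.6200)
  = 18.4052 / 1.1082 = 16.61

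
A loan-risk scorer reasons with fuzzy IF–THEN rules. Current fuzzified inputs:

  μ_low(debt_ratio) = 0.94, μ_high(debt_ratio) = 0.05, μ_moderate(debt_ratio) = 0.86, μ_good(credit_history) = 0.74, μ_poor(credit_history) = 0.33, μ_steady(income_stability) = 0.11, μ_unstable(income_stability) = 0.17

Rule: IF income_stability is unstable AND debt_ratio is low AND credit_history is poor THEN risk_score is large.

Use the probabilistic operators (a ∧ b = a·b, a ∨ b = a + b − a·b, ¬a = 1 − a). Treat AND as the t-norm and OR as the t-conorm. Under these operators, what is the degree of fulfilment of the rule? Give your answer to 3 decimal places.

firing strength: unstable=0.17, low=0.94, poor=0.33; AND[a·b] → w = 0.0527

0.053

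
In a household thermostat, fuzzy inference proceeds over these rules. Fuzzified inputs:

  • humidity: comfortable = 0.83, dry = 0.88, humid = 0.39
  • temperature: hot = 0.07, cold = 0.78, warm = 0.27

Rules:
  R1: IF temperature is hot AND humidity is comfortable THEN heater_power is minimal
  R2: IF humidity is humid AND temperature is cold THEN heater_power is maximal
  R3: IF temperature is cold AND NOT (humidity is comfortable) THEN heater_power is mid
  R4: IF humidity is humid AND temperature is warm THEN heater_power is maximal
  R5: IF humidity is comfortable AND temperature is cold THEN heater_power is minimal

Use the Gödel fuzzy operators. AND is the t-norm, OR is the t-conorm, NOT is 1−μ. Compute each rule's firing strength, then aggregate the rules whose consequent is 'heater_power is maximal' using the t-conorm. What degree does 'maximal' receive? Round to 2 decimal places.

R1: hot=0.07, comfortable=0.83; AND[min(a, b)] → w = 0.07
R2: humid=0.39, cold=0.78; AND[min(a, b)] → w = 0.39
R3: cold=0.78, ¬comfortable=1−0.83=0.17; AND[min(a, b)] → w = 0.17
R4: humid=0.39, warm=0.27; AND[min(a, b)] → w = 0.27
R5: comfortable=0.83, cold=0.78; AND[min(a, b)] → w = 0.78
Rules with consequent 'maximal': {R2, R4} → strengths 0.39, 0.27
Aggregate via t-conorm [max(a, b)]: 0.39

0.39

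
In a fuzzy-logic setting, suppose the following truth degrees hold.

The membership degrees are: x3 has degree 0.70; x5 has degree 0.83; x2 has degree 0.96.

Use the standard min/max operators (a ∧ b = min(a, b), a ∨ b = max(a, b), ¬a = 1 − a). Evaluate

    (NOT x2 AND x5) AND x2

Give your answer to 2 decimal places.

NOT x2 = 1 − 0.96 = 0.04
NOT x2 AND x5 = min(a, b) on (0.04, 0.83) = 0.04
(NOT x2 AND x5) AND x2 = min(a, b) on (0.04, 0.96) = 0.04

0.04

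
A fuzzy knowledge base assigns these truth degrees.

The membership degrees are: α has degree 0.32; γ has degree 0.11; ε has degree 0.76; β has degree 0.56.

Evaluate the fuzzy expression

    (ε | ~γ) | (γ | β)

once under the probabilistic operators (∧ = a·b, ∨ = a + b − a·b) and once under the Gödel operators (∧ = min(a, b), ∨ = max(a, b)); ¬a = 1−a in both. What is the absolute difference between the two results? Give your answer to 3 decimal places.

0.100

Under probabilistic:
  ~γ = 1 − 0.1100 = 0.8900
  ε | ~γ = a + b − a·b on (0.7600, 0.8900) = 0.9736
  γ | β = a + b − a·b on (0.1100, 0.5600) = 0.6084
  (ε | ~γ) | (γ | β) = a + b − a·b on (0.9736, 0.6084) = 0.9897
  → value = 0.9897
Under Gödel:
  ~γ = 1 − 0.11 = 0.89
  ε | ~γ = max(a, b) on (0.76, 0.89) = 0.89
  γ | β = max(a, b) on (0.11, 0.56) = 0.56
  (ε | ~γ) | (γ | β) = max(a, b) on (0.89, 0.56) = 0.89
  → value = 0.8900
|0.9897 − 0.8900| = 0.100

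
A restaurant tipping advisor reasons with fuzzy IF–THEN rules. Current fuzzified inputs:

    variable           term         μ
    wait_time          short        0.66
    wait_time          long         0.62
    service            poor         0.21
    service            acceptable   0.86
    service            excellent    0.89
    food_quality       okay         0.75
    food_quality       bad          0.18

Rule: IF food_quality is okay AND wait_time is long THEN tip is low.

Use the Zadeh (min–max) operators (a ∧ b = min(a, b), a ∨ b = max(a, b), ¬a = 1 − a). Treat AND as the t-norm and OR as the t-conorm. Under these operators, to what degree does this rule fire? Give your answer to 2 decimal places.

0.62

firing strength: okay=0.75, long=0.62; AND[min(a, b)] → w = 0.62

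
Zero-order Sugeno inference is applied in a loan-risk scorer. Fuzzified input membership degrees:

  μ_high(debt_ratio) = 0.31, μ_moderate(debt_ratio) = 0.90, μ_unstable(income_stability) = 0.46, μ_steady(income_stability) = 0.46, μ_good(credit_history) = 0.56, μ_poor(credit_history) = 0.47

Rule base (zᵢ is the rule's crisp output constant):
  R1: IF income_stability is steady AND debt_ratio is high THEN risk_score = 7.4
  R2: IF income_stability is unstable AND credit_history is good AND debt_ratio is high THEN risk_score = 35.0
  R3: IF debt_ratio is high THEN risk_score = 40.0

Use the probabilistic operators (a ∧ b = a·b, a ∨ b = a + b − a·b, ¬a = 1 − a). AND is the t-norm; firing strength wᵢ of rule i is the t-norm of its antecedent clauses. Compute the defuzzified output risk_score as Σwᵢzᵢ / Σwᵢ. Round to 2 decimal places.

30.52

R1 (z=7.4): steady=0.46, high=0.31; AND[a·b] → w = 0.1426
R2 (z=35.0): unstable=0.46, good=0.56, high=0.31; AND[a·b] → w = 0.0799
R3 (z=40.0): high=0.31 → w = 0.3100
Weighted average = (0.1426·7.4 + 0.0799·35.0 + 0.3100·40.0) / (0.1426 + 0.0799 + 0.3100)
  = 16.2502 / 0.5325 = 30.52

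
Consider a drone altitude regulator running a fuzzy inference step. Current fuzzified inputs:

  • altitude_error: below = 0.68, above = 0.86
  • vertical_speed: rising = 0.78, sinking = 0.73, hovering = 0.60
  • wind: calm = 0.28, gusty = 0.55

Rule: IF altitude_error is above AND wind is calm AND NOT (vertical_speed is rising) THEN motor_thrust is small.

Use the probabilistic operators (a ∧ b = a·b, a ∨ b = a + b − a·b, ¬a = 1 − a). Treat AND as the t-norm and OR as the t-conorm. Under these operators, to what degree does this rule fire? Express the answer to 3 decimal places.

firing strength: above=0.86, calm=0.28, ¬rising=1−0.78=0.22; AND[a·b] → w = 0.0530

0.053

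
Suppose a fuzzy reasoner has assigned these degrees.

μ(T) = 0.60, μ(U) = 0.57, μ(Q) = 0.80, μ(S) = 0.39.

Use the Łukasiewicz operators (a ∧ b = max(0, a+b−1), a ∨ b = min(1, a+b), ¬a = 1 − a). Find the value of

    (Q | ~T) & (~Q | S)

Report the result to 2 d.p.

~T = 1 − 0.60 = 0.40
Q | ~T = min(1, a+b) on (0.80, 0.40) = 1.00
~Q = 1 − 0.80 = 0.20
~Q | S = min(1, a+b) on (0.20, 0.39) = 0.59
(Q | ~T) & (~Q | S) = max(0, a+b−1) on (1.00, 0.59) = 0.59

0.59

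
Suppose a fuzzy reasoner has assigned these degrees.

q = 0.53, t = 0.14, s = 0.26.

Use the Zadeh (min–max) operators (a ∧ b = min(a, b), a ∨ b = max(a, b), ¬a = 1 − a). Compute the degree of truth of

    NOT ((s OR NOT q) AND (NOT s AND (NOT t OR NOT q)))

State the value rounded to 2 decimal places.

NOT q = 1 − 0.53 = 0.47
s OR NOT q = max(a, b) on (0.26, 0.47) = 0.47
NOT s = 1 − 0.26 = 0.74
NOT t = 1 − 0.14 = 0.86
NOT q = 1 − 0.53 = 0.47
NOT t OR NOT q = max(a, b) on (0.86, 0.47) = 0.86
NOT s AND (NOT t OR NOT q) = min(a, b) on (0.74, 0.86) = 0.74
(s OR NOT q) AND (NOT s AND (NOT t OR NOT q)) = min(a, b) on (0.47, 0.74) = 0.47
NOT ((s OR NOT q) AND (NOT s AND (NOT t OR NOT q))) = 1 − 0.47 = 0.53

0.53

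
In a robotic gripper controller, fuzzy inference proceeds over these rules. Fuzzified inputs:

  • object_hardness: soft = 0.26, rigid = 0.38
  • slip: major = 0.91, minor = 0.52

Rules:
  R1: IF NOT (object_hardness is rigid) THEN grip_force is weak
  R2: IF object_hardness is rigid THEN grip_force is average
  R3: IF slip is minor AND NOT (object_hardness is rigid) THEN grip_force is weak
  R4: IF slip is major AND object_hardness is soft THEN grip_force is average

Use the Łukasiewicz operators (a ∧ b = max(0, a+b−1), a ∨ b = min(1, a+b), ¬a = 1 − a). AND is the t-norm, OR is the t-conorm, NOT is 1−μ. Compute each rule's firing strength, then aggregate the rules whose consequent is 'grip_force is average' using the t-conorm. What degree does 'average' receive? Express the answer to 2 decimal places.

R1: ¬rigid=1−0.38=0.62 → w = 0.62
R2: rigid=0.38 → w = 0.38
R3: minor=0.52, ¬rigid=1−0.38=0.62; AND[max(0, a+b−1)] → w = 0.14
R4: major=0.91, soft=0.26; AND[max(0, a+b−1)] → w = 0.17
Rules with consequent 'average': {R2, R4} → strengths 0.38, 0.17
Aggregate via t-conorm [min(1, a+b)]: 0.55

0.55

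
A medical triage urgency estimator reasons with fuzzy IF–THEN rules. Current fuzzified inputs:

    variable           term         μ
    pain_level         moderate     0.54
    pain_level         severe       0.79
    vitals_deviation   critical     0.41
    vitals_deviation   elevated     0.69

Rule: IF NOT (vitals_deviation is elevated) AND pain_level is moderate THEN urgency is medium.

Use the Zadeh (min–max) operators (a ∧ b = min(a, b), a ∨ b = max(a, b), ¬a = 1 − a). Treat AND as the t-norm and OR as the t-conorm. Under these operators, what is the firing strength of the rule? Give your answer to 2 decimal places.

0.31

firing strength: ¬elevated=1−0.69=0.31, moderate=0.54; AND[min(a, b)] → w = 0.31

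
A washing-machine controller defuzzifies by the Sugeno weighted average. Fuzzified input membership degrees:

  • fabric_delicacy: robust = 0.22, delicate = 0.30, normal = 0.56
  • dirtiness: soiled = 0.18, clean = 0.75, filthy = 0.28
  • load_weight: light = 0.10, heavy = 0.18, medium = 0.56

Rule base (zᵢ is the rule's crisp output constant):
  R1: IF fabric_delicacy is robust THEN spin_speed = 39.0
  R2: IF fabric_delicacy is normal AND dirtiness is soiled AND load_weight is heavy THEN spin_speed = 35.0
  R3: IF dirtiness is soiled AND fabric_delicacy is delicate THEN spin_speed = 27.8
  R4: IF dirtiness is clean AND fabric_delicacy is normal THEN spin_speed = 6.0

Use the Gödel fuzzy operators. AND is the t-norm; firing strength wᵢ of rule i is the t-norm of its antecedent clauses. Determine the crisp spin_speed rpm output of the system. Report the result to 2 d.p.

R1 (z=39.0): robust=0.22 → w = 0.22
R2 (z=35.0): normal=0.56, soiled=0.18, heavy=0.18; AND[min(a, b)] → w = 0.18
R3 (z=27.8): soiled=0.18, delicate=0.30; AND[min(a, b)] → w = 0.18
R4 (z=6.0): clean=0.75, normal=0.56; AND[min(a, b)] → w = 0.56
Weighted average = (0.22·39.0 + 0.18·35.0 + 0.18·27.8 + 0.56·6.0) / (0.22 + 0.18 + 0.18 + 0.56)
  = 23.2440 / 1.1400 = 20.39

20.39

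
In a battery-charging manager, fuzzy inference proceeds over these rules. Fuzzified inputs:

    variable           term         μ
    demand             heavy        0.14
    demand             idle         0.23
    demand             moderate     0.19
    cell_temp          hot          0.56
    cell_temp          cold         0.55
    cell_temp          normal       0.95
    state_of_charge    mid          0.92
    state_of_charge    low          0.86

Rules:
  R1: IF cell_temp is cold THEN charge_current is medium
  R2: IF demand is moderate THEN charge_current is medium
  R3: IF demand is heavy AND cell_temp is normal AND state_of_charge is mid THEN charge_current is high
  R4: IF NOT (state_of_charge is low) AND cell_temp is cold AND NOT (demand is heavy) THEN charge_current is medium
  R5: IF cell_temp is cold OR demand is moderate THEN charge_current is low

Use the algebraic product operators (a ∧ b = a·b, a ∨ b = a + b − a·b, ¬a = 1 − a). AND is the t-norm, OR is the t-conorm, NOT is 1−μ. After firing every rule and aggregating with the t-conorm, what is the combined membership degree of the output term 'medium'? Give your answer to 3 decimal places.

R1: cold=0.55 → w = 0.5500
R2: moderate=0.19 → w = 0.1900
R3: heavy=0.14, normal=0.95, mid=0.92; AND[a·b] → w = 0.1224
R4: ¬low=1−0.86=0.14, cold=0.55, ¬heavy=1−0.14=0.86; AND[a·b] → w = 0.0662
R5: cold=0.55, moderate=0.19; OR[a + b − a·b] → w = 0.6355
Rules with consequent 'medium': {R1, R2, R4} → strengths 0.5500, 0.1900, 0.0662
Aggregate via t-conorm [a + b − a·b]: 0.6596

0.660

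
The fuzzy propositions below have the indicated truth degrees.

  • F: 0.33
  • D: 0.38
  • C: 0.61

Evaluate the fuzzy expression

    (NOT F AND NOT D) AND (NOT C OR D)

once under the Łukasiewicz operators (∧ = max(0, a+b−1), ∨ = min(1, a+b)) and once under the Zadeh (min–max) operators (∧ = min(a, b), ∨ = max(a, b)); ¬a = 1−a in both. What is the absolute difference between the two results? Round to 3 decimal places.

Under Łukasiewicz:
  NOT F = 1 − 0.33 = 0.67
  NOT D = 1 − 0.38 = 0.62
  NOT F AND NOT D = max(0, a+b−1) on (0.67, 0.62) = 0.29
  NOT C = 1 − 0.61 = 0.39
  NOT C OR D = min(1, a+b) on (0.39, 0.38) = 0.77
  (NOT F AND NOT D) AND (NOT C OR D) = max(0, a+b−1) on (0.29, 0.77) = 0.06
  → value = 0.0600
Under Zadeh (min–max):
  NOT F = 1 − 0.33 = 0.67
  NOT D = 1 − 0.38 = 0.62
  NOT F AND NOT D = min(a, b) on (0.67, 0.62) = 0.62
  NOT C = 1 − 0.61 = 0.39
  NOT C OR D = max(a, b) on (0.39, 0.38) = 0.39
  (NOT F AND NOT D) AND (NOT C OR D) = min(a, b) on (0.62, 0.39) = 0.39
  → value = 0.3900
|0.0600 − 0.3900| = 0.330

0.330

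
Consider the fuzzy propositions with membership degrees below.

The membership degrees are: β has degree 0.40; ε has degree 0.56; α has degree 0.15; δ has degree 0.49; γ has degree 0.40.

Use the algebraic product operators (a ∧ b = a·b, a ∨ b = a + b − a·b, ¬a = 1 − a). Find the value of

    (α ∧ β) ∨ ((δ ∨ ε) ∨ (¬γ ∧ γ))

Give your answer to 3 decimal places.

0.840

α ∧ β = a·b on (0.1500, 0.4000) = 0.0600
δ ∨ ε = a + b − a·b on (0.4900, 0.5600) = 0.7756
¬γ = 1 − 0.4000 = 0.6000
¬γ ∧ γ = a·b on (0.6000, 0.4000) = 0.2400
(δ ∨ ε) ∨ (¬γ ∧ γ) = a + b − a·b on (0.7756, 0.2400) = 0.8295
(α ∧ β) ∨ ((δ ∨ ε) ∨ (¬γ ∧ γ)) = a + b − a·b on (0.0600, 0.8295) = 0.8397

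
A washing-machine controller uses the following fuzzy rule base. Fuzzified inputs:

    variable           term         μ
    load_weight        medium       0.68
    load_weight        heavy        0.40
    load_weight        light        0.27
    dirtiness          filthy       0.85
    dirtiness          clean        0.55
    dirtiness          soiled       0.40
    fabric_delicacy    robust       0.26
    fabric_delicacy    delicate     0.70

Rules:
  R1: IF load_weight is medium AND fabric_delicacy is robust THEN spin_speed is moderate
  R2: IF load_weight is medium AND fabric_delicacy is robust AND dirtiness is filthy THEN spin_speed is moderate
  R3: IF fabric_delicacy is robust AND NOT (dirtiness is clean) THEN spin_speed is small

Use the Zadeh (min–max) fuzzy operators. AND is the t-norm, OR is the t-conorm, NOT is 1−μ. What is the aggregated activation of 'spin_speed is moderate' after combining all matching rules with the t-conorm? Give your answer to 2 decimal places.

R1: medium=0.68, robust=0.26; AND[min(a, b)] → w = 0.26
R2: medium=0.68, robust=0.26, filthy=0.85; AND[min(a, b)] → w = 0.26
R3: robust=0.26, ¬clean=1−0.55=0.45; AND[min(a, b)] → w = 0.26
Rules with consequent 'moderate': {R1, R2} → strengths 0.26, 0.26
Aggregate via t-conorm [max(a, b)]: 0.26

0.26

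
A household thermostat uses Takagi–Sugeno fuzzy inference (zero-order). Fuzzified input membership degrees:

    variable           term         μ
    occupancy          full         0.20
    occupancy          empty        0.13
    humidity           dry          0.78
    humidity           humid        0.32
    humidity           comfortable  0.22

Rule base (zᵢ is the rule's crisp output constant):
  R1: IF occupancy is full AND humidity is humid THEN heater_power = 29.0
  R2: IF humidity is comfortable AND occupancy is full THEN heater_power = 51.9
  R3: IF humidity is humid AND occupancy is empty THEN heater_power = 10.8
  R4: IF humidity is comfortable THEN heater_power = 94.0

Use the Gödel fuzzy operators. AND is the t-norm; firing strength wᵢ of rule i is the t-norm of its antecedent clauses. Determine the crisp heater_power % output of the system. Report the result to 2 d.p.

51.02

R1 (z=29.0): full=0.20, humid=0.32; AND[min(a, b)] → w = 0.20
R2 (z=51.9): comfortable=0.22, full=0.20; AND[min(a, b)] → w = 0.20
R3 (z=10.8): humid=0.32, empty=0.13; AND[min(a, b)] → w = 0.13
R4 (z=94.0): comfortable=0.22 → w = 0.22
Weighted average = (0.20·29.0 + 0.20·51.9 + 0.13·10.8 + 0.22·94.0) / (0.20 + 0.20 + 0.13 + 0.22)
  = 38.2640 / 0.7500 = 51.02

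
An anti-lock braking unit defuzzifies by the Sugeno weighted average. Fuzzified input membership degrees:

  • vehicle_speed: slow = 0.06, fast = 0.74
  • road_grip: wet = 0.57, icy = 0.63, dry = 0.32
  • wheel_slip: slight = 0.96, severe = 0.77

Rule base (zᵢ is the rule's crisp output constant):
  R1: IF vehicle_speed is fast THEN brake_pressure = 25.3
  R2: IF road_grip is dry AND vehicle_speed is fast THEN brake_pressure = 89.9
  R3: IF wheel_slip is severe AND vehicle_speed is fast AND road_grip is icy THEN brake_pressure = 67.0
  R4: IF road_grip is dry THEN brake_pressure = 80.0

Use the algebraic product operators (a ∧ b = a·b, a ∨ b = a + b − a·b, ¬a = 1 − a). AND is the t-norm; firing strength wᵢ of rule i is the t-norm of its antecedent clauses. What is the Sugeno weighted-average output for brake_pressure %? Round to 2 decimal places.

54.15

R1 (z=25.3): fast=0.74 → w = 0.7400
R2 (z=89.9): dry=0.32, fast=0.74; AND[a·b] → w = 0.2368
R3 (z=67.0): severe=0.77, fast=0.74, icy=0.63; AND[a·b] → w = 0.3590
R4 (z=80.0): dry=0.32 → w = 0.3200
Weighted average = (0.7400·25.3 + 0.2368·89.9 + 0.3590·67.0 + 0.3200·80.0) / (0.7400 + 0.2368 + 0.3590 + 0.3200)
  = 89.6616 / 1.6558 = 54.15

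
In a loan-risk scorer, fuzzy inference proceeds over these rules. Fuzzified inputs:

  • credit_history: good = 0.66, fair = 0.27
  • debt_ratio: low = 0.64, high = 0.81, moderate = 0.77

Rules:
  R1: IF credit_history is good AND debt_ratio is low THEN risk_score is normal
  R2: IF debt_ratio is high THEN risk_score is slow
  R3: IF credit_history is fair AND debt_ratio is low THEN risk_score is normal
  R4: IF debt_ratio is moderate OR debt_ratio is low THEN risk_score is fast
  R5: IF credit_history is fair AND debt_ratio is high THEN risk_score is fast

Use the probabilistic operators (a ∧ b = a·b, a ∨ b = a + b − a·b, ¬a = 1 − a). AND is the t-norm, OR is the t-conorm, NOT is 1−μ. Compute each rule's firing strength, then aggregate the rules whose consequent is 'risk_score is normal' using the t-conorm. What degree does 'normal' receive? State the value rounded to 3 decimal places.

0.522

R1: good=0.66, low=0.64; AND[a·b] → w = 0.4224
R2: high=0.81 → w = 0.8100
R3: fair=0.27, low=0.64; AND[a·b] → w = 0.1728
R4: moderate=0.77, low=0.64; OR[a + b − a·b] → w = 0.9172
R5: fair=0.27, high=0.81; AND[a·b] → w = 0.2187
Rules with consequent 'normal': {R1, R3} → strengths 0.4224, 0.1728
Aggregate via t-conorm [a + b − a·b]: 0.5222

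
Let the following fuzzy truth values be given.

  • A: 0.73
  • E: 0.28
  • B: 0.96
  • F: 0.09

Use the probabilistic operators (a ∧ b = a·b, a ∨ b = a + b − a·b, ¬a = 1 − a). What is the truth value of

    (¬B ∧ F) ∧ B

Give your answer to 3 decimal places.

0.003

¬B = 1 − 0.9600 = 0.0400
¬B ∧ F = a·b on (0.0400, 0.0900) = 0.0036
(¬B ∧ F) ∧ B = a·b on (0.0036, 0.9600) = 0.0035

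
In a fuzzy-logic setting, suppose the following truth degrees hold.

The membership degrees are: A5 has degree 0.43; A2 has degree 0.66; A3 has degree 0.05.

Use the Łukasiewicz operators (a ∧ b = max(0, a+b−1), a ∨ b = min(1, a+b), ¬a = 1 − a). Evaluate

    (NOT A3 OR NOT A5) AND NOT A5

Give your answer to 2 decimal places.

0.57

NOT A3 = 1 − 0.05 = 0.95
NOT A5 = 1 − 0.43 = 0.57
NOT A3 OR NOT A5 = min(1, a+b) on (0.95, 0.57) = 1.00
NOT A5 = 1 − 0.43 = 0.57
(NOT A3 OR NOT A5) AND NOT A5 = max(0, a+b−1) on (1.00, 0.57) = 0.57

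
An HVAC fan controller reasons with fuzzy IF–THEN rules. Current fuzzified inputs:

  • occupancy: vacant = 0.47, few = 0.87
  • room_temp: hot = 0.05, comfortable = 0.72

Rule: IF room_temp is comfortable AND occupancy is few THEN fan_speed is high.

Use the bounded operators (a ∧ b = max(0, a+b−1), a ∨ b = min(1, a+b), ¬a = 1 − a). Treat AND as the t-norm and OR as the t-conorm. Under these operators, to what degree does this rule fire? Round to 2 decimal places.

0.59

firing strength: comfortable=0.72, few=0.87; AND[max(0, a+b−1)] → w = 0.59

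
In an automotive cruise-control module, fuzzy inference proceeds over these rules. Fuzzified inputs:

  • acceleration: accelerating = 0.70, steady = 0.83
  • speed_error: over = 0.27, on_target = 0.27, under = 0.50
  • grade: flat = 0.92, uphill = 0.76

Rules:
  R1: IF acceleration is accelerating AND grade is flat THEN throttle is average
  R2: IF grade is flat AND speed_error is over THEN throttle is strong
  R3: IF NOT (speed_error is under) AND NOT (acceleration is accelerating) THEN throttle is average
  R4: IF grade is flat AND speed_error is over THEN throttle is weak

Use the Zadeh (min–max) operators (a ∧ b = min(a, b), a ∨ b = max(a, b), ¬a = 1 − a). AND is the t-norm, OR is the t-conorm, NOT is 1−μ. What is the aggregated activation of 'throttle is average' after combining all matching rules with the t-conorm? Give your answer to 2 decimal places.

0.70

R1: accelerating=0.70, flat=0.92; AND[min(a, b)] → w = 0.70
R2: flat=0.92, over=0.27; AND[min(a, b)] → w = 0.27
R3: ¬under=1−0.50=0.50, ¬accelerating=1−0.70=0.30; AND[min(a, b)] → w = 0.30
R4: flat=0.92, over=0.27; AND[min(a, b)] → w = 0.27
Rules with consequent 'average': {R1, R3} → strengths 0.70, 0.30
Aggregate via t-conorm [max(a, b)]: 0.70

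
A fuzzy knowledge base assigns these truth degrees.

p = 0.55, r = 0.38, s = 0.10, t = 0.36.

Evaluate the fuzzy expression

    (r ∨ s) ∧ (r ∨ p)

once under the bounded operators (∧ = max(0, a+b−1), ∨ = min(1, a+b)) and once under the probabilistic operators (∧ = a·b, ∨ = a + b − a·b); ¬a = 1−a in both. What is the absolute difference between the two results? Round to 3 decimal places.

0.091

Under bounded:
  r ∨ s = min(1, a+b) on (0.38, 0.10) = 0.48
  r ∨ p = min(1, a+b) on (0.38, 0.55) = 0.93
  (r ∨ s) ∧ (r ∨ p) = max(0, a+b−1) on (0.48, 0.93) = 0.41
  → value = 0.4100
Under probabilistic:
  r ∨ s = a + b − a·b on (0.3800, 0.1000) = 0.4420
  r ∨ p = a + b − a·b on (0.3800, 0.5500) = 0.7210
  (r ∨ s) ∧ (r ∨ p) = a·b on (0.4420, 0.7210) = 0.3187
  → value = 0.3187
|0.4100 − 0.3187| = 0.091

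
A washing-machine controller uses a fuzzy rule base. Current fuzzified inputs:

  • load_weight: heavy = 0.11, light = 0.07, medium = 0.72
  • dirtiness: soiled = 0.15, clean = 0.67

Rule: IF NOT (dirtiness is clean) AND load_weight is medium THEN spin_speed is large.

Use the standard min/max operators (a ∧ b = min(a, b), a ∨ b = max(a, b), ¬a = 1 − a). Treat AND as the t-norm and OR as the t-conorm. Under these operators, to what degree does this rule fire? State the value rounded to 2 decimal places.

0.33

firing strength: ¬clean=1−0.67=0.33, medium=0.72; AND[min(a, b)] → w = 0.33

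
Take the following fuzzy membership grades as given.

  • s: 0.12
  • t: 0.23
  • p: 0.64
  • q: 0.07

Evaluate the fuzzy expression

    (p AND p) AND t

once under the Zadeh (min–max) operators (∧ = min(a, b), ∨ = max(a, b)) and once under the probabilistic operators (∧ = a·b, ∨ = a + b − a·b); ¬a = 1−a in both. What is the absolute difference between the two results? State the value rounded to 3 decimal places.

0.136

Under Zadeh (min–max):
  p AND p = min(a, b) on (0.64, 0.64) = 0.64
  (p AND p) AND t = min(a, b) on (0.64, 0.23) = 0.23
  → value = 0.2300
Under probabilistic:
  p AND p = a·b on (0.6400, 0.6400) = 0.4096
  (p AND p) AND t = a·b on (0.4096, 0.2300) = 0.0942
  → value = 0.0942
|0.2300 − 0.0942| = 0.136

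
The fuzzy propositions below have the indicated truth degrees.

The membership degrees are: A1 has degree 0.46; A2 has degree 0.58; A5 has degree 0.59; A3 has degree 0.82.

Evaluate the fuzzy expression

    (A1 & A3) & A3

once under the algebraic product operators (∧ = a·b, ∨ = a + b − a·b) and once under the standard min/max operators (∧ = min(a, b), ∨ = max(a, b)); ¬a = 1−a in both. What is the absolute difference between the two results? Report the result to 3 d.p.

Under algebraic product:
  A1 & A3 = a·b on (0.4600, 0.8200) = 0.3772
  (A1 & A3) & A3 = a·b on (0.3772, 0.8200) = 0.3093
  → value = 0.3093
Under standard min/max:
  A1 & A3 = min(a, b) on (0.46, 0.82) = 0.46
  (A1 & A3) & A3 = min(a, b) on (0.46, 0.82) = 0.46
  → value = 0.4600
|0.3093 − 0.4600| = 0.151

0.151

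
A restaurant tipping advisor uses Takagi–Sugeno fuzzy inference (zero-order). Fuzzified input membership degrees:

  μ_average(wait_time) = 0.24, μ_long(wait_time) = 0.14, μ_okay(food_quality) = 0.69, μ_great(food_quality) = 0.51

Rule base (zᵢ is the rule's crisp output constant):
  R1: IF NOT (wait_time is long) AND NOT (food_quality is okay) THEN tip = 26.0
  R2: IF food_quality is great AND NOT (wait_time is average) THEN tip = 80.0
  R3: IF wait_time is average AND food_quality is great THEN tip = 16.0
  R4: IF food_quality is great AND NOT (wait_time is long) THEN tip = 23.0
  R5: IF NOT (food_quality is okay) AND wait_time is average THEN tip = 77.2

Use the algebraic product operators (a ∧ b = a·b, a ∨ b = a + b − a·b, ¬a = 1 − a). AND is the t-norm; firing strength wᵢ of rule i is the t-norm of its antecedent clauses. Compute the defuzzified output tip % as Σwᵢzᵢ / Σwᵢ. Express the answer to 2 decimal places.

R1 (z=26.0): ¬long=1−0.14=0.86, ¬okay=1−0.69=0.31; AND[a·b] → w = 0.2666
R2 (z=80.0): great=0.51, ¬average=1−0.24=0.76; AND[a·b] → w = 0.3876
R3 (z=16.0): average=0.24, great=0.51; AND[a·b] → w = 0.1224
R4 (z=23.0): great=0.51, ¬long=1−0.14=0.86; AND[a·b] → w = 0.4386
R5 (z=77.2): ¬okay=1−0.69=0.31, average=0.24; AND[a·b] → w = 0.0744
Weighted average = (0.2666·26.0 + 0.3876·80.0 + 0.1224·16.0 + 0.4386·23.0 + 0.0744·77.2) / (0.2666 + 0.3876 + 0.1224 + 0.4386 + 0.0744)
  = 55.7295 / 1.2896 = 43.21

43.21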